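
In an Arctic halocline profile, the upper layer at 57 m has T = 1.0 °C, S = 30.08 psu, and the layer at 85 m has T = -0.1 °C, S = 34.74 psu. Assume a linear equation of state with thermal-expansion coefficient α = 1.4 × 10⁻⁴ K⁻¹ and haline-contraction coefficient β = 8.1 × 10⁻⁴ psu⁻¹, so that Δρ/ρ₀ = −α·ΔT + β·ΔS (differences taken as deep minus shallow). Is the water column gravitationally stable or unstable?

ΔT = -0.1 − 1.0 = -1.1 K and ΔS = 34.74 − 30.08 = +4.66 psu (deep − shallow).
−αΔT = 1.54 × 10⁻⁴; βΔS = 3.7746 × 10⁻³; sum Δρ/ρ₀ = 3.9286 × 10⁻³.
Δρ/ρ₀ > 0, so Δρ > 0: deeper water is denser → statically stable.

stable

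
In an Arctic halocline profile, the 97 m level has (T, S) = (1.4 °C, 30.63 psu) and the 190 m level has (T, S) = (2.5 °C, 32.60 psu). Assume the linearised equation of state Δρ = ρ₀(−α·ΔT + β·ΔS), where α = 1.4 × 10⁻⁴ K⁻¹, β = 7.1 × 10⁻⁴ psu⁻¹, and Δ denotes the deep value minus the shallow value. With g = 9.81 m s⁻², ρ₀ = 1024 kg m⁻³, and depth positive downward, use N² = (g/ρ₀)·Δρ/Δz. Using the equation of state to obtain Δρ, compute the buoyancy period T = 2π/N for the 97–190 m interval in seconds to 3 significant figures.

ΔT = +1.1 K, ΔS = +1.97 psu (deep − shallow).
Δρ/ρ₀ = −αΔT + βΔS = -1.54 × 10⁻⁴ + 1.3987 × 10⁻³ = 1.2447 × 10⁻³, so Δρ ≈ 1.275 kg m⁻³.
N² = (g/ρ₀)·Δρ/Δz = g·(Δρ/ρ₀)/Δz = 9.81 × 1.2447 × 10⁻³ / 93 = 1.3130 × 10⁻⁴ s⁻².
N = √(1.3130 × 10⁻⁴) = 0.011459 rad s⁻¹ → T = 2π/N = 548.32 s ≈ 548 s.

548 s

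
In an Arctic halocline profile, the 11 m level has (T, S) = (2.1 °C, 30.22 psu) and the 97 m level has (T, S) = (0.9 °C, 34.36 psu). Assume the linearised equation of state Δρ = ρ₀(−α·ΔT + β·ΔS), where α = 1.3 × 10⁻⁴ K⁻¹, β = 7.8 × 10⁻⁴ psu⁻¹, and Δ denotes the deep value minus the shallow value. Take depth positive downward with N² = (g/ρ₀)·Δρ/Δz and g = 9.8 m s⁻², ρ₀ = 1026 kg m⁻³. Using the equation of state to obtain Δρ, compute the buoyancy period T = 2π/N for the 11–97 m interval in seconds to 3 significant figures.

320 s

ΔT = -1.2 K, ΔS = +4.14 psu (deep − shallow).
Δρ/ρ₀ = −αΔT + βΔS = 1.56 × 10⁻⁴ + 3.2292 × 10⁻³ = 3.3852 × 10⁻³, so Δρ ≈ 3.473 kg m⁻³.
N² = (g/ρ₀)·Δρ/Δz = g·(Δρ/ρ₀)/Δz = 9.8 × 3.3852 × 10⁻³ / 86 = 3.8576 × 10⁻⁴ s⁻².
N = √(3.8576 × 10⁻⁴) = 0.019641 rad s⁻¹ → T = 2π/N = 319.90 s ≈ 320 s.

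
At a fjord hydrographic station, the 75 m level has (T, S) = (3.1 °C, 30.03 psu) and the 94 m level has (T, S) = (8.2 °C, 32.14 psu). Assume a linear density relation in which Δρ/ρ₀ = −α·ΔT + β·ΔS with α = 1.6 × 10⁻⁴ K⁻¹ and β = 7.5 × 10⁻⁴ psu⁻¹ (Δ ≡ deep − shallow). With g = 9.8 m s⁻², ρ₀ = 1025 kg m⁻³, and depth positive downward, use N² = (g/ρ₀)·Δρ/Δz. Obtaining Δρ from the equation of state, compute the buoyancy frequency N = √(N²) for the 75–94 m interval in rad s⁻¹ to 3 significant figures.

ΔT = +5.1 K, ΔS = +2.11 psu (deep − shallow).
Δρ/ρ₀ = −αΔT + βΔS = -8.16 × 10⁻⁴ + 1.5825 × 10⁻³ = 7.665 × 10⁻⁴, so Δρ ≈ 0.7857 kg m⁻³.
N² = (g/ρ₀)·Δρ/Δz = g·(Δρ/ρ₀)/Δz = 9.8 × 7.665 × 10⁻⁴ / 19 = 3.9535 × 10⁻⁴ s⁻².
N = √(3.9535 × 10⁻⁴) = 0.019883 rad s⁻¹ ≈ 0.0199 rad s⁻¹.

0.0199 rad s⁻¹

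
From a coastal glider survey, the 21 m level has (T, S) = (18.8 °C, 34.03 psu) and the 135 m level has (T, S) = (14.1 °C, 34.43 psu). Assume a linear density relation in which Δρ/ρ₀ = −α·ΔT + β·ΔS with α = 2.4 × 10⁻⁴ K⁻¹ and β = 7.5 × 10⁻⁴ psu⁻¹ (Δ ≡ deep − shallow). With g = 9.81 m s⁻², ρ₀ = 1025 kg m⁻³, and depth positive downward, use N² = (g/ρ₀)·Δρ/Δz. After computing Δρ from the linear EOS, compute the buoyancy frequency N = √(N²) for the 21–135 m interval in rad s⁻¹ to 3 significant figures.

ΔT = -4.7 K, ΔS = +0.40 psu (deep − shallow).
Δρ/ρ₀ = −αΔT + βΔS = 1.128 × 10⁻³ + 3.00 × 10⁻⁴ = 1.428 × 10⁻³, so Δρ ≈ 1.464 kg m⁻³.
N² = (g/ρ₀)·Δρ/Δz = g·(Δρ/ρ₀)/Δz = 9.81 × 1.428 × 10⁻³ / 114 = 1.2288 × 10⁻⁴ s⁻².
N = √(1.2288 × 10⁻⁴) = 0.011085 rad s⁻¹ ≈ 0.0111 rad s⁻¹.

0.0111 rad s⁻¹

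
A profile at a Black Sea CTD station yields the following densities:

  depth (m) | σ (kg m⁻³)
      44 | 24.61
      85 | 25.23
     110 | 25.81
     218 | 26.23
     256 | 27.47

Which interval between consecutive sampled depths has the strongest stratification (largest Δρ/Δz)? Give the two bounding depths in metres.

218–256 m

Compute the density gradient over each adjacent pair:
  44–85 m: Δρ/Δz = 0.62/41 = 0.015 kg m⁻⁴
  85–110 m: Δρ/Δz = 0.58/25 = 0.023 kg m⁻⁴
  110–218 m: Δρ/Δz = 0.42/108 = 3.9 × 10⁻³ kg m⁻⁴
  218–256 m: Δρ/Δz = 1.24/38 = 0.033 kg m⁻⁴
The largest gradient is in the 218–256 m interval — the pycnocline.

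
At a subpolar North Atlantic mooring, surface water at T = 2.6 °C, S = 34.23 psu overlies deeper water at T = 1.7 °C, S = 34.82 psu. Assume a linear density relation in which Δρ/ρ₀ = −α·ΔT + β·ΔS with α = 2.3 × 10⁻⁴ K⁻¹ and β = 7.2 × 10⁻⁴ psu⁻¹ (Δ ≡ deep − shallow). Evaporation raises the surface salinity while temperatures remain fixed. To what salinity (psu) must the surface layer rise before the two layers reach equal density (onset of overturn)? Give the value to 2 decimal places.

Neutral buoyancy requires −α(T_deep − T_surf) + β(S_deep − S_surf′) = 0.
S_surf′ = S_deep − (α/β)·ΔT = 34.82 − (2.3 × 10⁻⁴/7.2 × 10⁻⁴)·(-0.9) = 35.1075 psu.
Increase required: 35.1075 − 34.23 = 0.8775 psu.

35.11 psu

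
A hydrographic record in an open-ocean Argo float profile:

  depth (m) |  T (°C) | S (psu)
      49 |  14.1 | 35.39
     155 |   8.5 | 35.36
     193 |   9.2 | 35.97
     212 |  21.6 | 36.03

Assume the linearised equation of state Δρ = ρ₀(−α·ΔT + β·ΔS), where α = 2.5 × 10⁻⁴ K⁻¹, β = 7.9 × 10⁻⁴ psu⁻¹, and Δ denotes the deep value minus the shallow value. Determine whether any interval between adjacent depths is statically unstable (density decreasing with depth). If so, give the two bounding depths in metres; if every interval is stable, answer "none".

Evaluate Δρ/ρ₀ = −αΔT + βΔS across each adjacent pair:
  49–155 m: −αΔT+βΔS = −(2.5 × 10⁻⁴)(-5.6)+(7.9 × 10⁻⁴)(-0.03) = 1.4 × 10⁻³ → stable
  155–193 m: −αΔT+βΔS = −(2.5 × 10⁻⁴)(+0.7)+(7.9 × 10⁻⁴)(+0.61) = 3.1 × 10⁻⁴ → stable
  193–212 m: −αΔT+βΔS = −(2.5 × 10⁻⁴)(+12.4)+(7.9 × 10⁻⁴)(+0.06) = -3.1 × 10⁻³ → UNSTABLE
The 193–212 m interval has Δρ < 0: lighter water underlies denser water.

193–212 m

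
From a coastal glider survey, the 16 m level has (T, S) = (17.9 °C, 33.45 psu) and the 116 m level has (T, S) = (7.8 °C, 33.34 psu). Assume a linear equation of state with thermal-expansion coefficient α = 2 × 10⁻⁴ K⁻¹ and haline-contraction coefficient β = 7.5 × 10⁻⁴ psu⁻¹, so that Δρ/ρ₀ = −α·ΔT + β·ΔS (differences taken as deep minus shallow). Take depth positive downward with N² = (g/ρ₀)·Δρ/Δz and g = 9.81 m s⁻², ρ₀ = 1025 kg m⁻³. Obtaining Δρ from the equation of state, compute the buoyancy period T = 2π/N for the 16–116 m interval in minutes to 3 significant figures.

ΔT = -10.1 K, ΔS = -0.11 psu (deep − shallow).
Δρ/ρ₀ = −αΔT + βΔS = 2.02 × 10⁻³ − 8.25 × 10⁻⁵ = 1.9375 × 10⁻³, so Δρ ≈ 1.986 kg m⁻³.
N² = (g/ρ₀)·Δρ/Δz = g·(Δρ/ρ₀)/Δz = 9.81 × 1.9375 × 10⁻³ / 100 = 1.9007 × 10⁻⁴ s⁻².
N = √(1.9007 × 10⁻⁴) = 0.013787 rad s⁻¹ → T = 2π/N = 455.73 s = 7.5955 min ≈ 7.60 min.

7.60 min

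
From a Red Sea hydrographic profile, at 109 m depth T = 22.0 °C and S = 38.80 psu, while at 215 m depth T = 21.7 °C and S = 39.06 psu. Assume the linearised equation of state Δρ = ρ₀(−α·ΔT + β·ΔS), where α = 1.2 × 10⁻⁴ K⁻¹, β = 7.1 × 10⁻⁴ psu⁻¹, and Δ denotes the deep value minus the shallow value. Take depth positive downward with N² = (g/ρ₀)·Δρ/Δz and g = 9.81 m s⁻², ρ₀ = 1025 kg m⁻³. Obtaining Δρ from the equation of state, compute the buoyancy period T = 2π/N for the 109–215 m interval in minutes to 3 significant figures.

23.2 min

ΔT = -0.3 K, ΔS = +0.26 psu (deep − shallow).
Δρ/ρ₀ = −αΔT + βΔS = 3.60 × 10⁻⁵ + 1.846 × 10⁻⁴ = 2.206 × 10⁻⁴, so Δρ ≈ 0.2261 kg m⁻³.
N² = (g/ρ₀)·Δρ/Δz = g·(Δρ/ρ₀)/Δz = 9.81 × 2.206 × 10⁻⁴ / 106 = 2.0416 × 10⁻⁵ s⁻².
N = √(2.0416 × 10⁻⁵) = 4.5184 × 10⁻³ rad s⁻¹ → T = 2π/N = 1.3906 × 10³ s = 23.177 min ≈ 23.2 min.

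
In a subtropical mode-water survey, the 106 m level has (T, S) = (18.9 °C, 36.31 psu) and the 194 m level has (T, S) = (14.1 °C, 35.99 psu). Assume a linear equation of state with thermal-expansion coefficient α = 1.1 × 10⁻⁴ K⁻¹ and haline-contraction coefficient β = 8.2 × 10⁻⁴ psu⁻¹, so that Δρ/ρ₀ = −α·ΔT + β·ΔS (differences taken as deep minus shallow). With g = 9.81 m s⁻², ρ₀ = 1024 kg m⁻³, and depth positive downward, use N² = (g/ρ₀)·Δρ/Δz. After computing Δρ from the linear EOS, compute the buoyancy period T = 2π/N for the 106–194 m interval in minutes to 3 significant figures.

19.2 min

ΔT = -4.8 K, ΔS = -0.32 psu (deep − shallow).
Δρ/ρ₀ = −αΔT + βΔS = 5.28 × 10⁻⁴ − 2.624 × 10⁻⁴ = 2.656 × 10⁻⁴, so Δρ ≈ 0.2720 kg m⁻³.
N² = (g/ρ₀)·Δρ/Δz = g·(Δρ/ρ₀)/Δz = 9.81 × 2.656 × 10⁻⁴ / 88 = 2.9608 × 10⁻⁵ s⁻².
N = √(2.9608 × 10⁻⁵) = 5.4413 × 10⁻³ rad s⁻¹ → T = 2π/N = 1.1547 × 10³ s = 19.245 min ≈ 19.2 min.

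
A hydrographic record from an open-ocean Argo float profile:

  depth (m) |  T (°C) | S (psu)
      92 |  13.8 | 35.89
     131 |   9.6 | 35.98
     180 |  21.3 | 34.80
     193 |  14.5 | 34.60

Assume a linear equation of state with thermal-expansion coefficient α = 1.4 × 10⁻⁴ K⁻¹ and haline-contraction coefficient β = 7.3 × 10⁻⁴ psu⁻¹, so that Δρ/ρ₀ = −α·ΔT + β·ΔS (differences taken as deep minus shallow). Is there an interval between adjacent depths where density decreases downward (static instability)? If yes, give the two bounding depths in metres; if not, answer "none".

Evaluate Δρ/ρ₀ = −αΔT + βΔS across each adjacent pair:
  92–131 m: −αΔT+βΔS = −(1.4 × 10⁻⁴)(-4.2)+(7.3 × 10⁻⁴)(+0.09) = 6.5 × 10⁻⁴ → stable
  131–180 m: −αΔT+βΔS = −(1.4 × 10⁻⁴)(+11.7)+(7.3 × 10⁻⁴)(-1.18) = -2.5 × 10⁻³ → UNSTABLE
  180–193 m: −αΔT+βΔS = −(1.4 × 10⁻⁴)(-6.8)+(7.3 × 10⁻⁴)(-0.20) = 8.1 × 10⁻⁴ → stable
The 131–180 m interval has Δρ < 0: lighter water underlies denser water.

131–180 m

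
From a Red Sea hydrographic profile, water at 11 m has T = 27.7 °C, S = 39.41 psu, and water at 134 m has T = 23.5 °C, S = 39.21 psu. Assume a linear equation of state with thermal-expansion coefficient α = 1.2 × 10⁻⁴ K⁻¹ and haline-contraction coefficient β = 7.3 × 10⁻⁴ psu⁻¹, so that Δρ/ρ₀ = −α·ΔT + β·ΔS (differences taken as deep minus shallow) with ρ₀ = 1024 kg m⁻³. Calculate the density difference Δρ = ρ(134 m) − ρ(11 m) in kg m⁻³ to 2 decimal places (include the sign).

ΔT = -4.2 K, ΔS = -0.20 psu (deep − shallow).
Δρ/ρ₀ = −(1.2 × 10⁻⁴)(-4.2) + (7.3 × 10⁻⁴)(-0.20) = 3.58 × 10⁻⁴.
Δρ = 1024 × (3.58 × 10⁻⁴) = +0.37 kg m⁻³.
Positive Δρ: denser below, stable.

+0.37 kg m⁻³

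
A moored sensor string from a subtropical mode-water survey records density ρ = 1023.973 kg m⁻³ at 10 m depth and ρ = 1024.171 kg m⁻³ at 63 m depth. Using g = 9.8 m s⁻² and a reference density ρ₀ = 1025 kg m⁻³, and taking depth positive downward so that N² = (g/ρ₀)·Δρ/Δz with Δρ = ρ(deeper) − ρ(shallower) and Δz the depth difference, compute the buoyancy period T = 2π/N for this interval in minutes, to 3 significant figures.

Δρ = 1024.171 − 1023.973 = 0.198 kg m⁻³ over Δz = 63 − 10 = 53 m.
N² = (9.8/1025) × (0.198/53) = 3.5718 × 10⁻⁵ s⁻².
N = √(3.5718 × 10⁻⁵) = 5.9765 × 10⁻³ rad s⁻¹, so T = 2π/N = 1.0513 × 10³ s = 17.522 min ≈ 17.5 min.

17.5 min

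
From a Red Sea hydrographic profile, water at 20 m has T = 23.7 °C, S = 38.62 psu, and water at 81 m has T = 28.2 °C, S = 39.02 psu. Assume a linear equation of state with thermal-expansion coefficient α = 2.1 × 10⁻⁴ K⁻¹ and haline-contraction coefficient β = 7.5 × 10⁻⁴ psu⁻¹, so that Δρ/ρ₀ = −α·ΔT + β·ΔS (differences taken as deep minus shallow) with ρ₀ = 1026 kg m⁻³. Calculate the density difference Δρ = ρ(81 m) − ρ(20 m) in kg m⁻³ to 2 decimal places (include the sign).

-0.66 kg m⁻³

ΔT = +4.5 K, ΔS = +0.40 psu (deep − shallow).
Δρ/ρ₀ = −(2.1 × 10⁻⁴)(+4.5) + (7.5 × 10⁻⁴)(+0.40) = -6.45 × 10⁻⁴.
Δρ = 1026 × (-6.45 × 10⁻⁴) = -0.66 kg m⁻³.
Negative Δρ: lighter below, statically unstable.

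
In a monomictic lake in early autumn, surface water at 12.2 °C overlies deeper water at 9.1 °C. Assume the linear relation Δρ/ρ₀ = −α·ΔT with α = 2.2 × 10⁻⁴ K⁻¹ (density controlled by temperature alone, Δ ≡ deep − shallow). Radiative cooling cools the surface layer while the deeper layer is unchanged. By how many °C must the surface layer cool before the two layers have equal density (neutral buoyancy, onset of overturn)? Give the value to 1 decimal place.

3.1 °C

With temperature the only control, equal density requires T_surf′ = T_deep.
T_surf′ = 9.1 °C.
Cooling required: 12.2 − 9.1 = 3.1 °C.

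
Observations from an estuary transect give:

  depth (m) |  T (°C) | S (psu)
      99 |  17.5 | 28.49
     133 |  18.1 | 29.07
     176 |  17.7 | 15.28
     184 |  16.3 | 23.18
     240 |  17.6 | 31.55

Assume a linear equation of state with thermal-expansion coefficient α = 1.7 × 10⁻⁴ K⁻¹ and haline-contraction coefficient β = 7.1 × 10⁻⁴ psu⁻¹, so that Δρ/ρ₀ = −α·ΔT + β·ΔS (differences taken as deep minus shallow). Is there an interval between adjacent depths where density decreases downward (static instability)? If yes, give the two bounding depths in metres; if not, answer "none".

Evaluate Δρ/ρ₀ = −αΔT + βΔS across each adjacent pair:
  99–133 m: −αΔT+βΔS = −(1.7 × 10⁻⁴)(+0.6)+(7.1 × 10⁻⁴)(+0.58) = 3.1 × 10⁻⁴ → stable
  133–176 m: −αΔT+βΔS = −(1.7 × 10⁻⁴)(-0.4)+(7.1 × 10⁻⁴)(-13.79) = -9.7 × 10⁻³ → UNSTABLE
  176–184 m: −αΔT+βΔS = −(1.7 × 10⁻⁴)(-1.4)+(7.1 × 10⁻⁴)(+7.90) = 5.8 × 10⁻³ → stable
  184–240 m: −αΔT+βΔS = −(1.7 × 10⁻⁴)(+1.3)+(7.1 × 10⁻⁴)(+8.37) = 5.7 × 10⁻³ → stable
The 133–176 m interval has Δρ < 0: lighter water underlies denser water.

133–176 m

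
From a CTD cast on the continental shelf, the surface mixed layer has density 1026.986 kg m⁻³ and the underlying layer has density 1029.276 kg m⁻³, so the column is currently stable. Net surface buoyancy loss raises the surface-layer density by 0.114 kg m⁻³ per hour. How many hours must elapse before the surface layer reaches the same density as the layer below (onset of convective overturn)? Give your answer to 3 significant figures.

Density deficit of the surface layer: 1029.276 − 1026.986 = 2.29 kg m⁻³.
Required change = 2.29 / 0.114 = 20.1 hours.

20.1 hours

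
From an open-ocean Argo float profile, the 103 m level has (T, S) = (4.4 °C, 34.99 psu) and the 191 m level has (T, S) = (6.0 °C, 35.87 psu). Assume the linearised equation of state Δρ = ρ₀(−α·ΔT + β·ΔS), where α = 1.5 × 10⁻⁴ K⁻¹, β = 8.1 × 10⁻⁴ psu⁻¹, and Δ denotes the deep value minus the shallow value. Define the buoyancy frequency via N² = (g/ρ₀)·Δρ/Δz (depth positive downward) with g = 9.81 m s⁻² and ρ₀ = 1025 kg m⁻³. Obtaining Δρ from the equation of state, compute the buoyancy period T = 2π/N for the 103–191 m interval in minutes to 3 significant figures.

14.4 min

ΔT = +1.6 K, ΔS = +0.88 psu (deep − shallow).
Δρ/ρ₀ = −αΔT + βΔS = -2.40 × 10⁻⁴ + 7.128 × 10⁻⁴ = 4.728 × 10⁻⁴, so Δρ ≈ 0.4846 kg m⁻³.
N² = (g/ρ₀)·Δρ/Δz = g·(Δρ/ρ₀)/Δz = 9.81 × 4.728 × 10⁻⁴ / 88 = 5.2706 × 10⁻⁵ s⁻².
N = √(5.2706 × 10⁻⁵) = 7.2599 × 10⁻³ rad s⁻¹ → T = 2π/N = 865.46 s = 14.424 min ≈ 14.4 min.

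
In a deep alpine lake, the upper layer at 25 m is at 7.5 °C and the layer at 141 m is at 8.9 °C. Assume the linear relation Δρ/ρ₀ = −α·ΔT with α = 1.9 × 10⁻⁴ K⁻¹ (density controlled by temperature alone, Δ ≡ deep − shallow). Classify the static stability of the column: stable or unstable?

ΔT = 8.9 − 7.5 = +1.4 K, so Δρ/ρ₀ = −αΔT = -2.66 × 10⁻⁴.
Δρ/ρ₀ < 0, so Δρ < 0: deeper water is lighter → statically unstable; the column would overturn.

unstable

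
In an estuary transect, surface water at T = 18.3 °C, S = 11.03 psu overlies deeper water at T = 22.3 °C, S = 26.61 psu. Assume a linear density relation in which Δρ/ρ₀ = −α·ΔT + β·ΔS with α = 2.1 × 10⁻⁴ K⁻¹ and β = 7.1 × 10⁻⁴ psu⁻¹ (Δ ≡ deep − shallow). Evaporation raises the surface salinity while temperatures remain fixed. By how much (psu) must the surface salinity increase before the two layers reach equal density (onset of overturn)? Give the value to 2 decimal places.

Neutral buoyancy requires −α(T_deep − T_surf) + β(S_deep − S_surf′) = 0.
S_surf′ = S_deep − (α/β)·ΔT = 26.61 − (2.1 × 10⁻⁴/7.1 × 10⁻⁴)·(+4.0) = 25.4269 psu.
Increase required: 25.4269 − 11.03 = 14.3969 psu.

14.40 psu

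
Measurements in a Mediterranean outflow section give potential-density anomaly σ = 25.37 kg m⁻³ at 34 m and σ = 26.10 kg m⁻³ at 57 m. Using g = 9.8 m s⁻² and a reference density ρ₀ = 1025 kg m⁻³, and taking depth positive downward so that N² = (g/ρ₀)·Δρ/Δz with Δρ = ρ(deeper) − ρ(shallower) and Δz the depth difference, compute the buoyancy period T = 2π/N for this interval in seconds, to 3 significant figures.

361 s

Δρ = 1026.10 − 1025.37 = 0.73 kg m⁻³ over Δz = 57 − 34 = 23 m.
N² = (9.8/1025) × (0.73/23) = 3.0346 × 10⁻⁴ s⁻².
N = √(3.0346 × 10⁻⁴) = 0.017420 rad s⁻¹, so T = 2π/N = 360.69 s ≈ 361 s.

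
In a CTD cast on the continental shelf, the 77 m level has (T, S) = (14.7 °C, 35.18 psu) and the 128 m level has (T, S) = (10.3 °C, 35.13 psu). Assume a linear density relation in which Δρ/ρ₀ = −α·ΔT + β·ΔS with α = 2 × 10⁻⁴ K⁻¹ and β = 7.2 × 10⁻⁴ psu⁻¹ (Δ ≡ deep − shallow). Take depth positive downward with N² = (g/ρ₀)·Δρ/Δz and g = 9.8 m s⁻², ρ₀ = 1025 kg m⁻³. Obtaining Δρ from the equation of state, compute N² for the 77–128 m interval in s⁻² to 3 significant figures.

1.62 × 10⁻⁴ s⁻²

ΔT = -4.4 K, ΔS = -0.05 psu (deep − shallow).
Δρ/ρ₀ = −αΔT + βΔS = 8.80 × 10⁻⁴ − 3.60 × 10⁻⁵ = 8.44 × 10⁻⁴, so Δρ ≈ 0.8651 kg m⁻³.
N² = (g/ρ₀)·Δρ/Δz = g·(Δρ/ρ₀)/Δz = 9.8 × 8.44 × 10⁻⁴ / 51 = 1.6218 × 10⁻⁴ s⁻² ≈ 1.62 × 10⁻⁴ s⁻².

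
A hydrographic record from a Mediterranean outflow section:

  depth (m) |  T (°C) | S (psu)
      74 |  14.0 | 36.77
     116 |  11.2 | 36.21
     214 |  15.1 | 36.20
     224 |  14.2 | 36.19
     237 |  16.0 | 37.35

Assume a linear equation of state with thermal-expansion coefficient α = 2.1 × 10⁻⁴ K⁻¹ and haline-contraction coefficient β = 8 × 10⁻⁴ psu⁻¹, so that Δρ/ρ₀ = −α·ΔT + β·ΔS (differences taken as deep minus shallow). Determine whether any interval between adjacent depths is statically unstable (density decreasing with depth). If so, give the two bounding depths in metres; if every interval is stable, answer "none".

116–214 m

Evaluate Δρ/ρ₀ = −αΔT + βΔS across each adjacent pair:
  74–116 m: −αΔT+βΔS = −(2.1 × 10⁻⁴)(-2.8)+(8 × 10⁻⁴)(-0.56) = 1.4 × 10⁻⁴ → stable
  116–214 m: −αΔT+βΔS = −(2.1 × 10⁻⁴)(+3.9)+(8 × 10⁻⁴)(-0.01) = -8.3 × 10⁻⁴ → UNSTABLE
  214–224 m: −αΔT+βΔS = −(2.1 × 10⁻⁴)(-0.9)+(8 × 10⁻⁴)(-0.01) = 1.8 × 10⁻⁴ → stable
  224–237 m: −αΔT+βΔS = −(2.1 × 10⁻⁴)(+1.8)+(8 × 10⁻⁴)(+1.16) = 5.5 × 10⁻⁴ → stable
The 116–214 m interval has Δρ < 0: lighter water underlies denser water.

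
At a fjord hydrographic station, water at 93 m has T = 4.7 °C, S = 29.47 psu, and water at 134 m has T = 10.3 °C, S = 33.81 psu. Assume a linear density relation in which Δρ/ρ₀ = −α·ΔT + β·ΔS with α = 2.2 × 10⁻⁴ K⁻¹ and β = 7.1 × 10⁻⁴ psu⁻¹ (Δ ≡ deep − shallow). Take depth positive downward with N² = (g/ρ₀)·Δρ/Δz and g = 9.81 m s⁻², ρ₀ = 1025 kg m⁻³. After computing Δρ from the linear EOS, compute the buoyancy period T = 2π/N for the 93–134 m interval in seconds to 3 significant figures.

ΔT = +5.6 K, ΔS = +4.34 psu (deep − shallow).
Δρ/ρ₀ = −αΔT + βΔS = -1.232 × 10⁻³ + 3.0814 × 10⁻³ = 1.8494 × 10⁻³, so Δρ ≈ 1.896 kg m⁻³.
N² = (g/ρ₀)·Δρ/Δz = g·(Δρ/ρ₀)/Δz = 9.81 × 1.8494 × 10⁻³ / 41 = 4.4250 × 10⁻⁴ s⁻².
N = √(4.4250 × 10⁻⁴) = 0.021036 rad s⁻¹ → T = 2π/N = 298.69 s ≈ 299 s.

299 s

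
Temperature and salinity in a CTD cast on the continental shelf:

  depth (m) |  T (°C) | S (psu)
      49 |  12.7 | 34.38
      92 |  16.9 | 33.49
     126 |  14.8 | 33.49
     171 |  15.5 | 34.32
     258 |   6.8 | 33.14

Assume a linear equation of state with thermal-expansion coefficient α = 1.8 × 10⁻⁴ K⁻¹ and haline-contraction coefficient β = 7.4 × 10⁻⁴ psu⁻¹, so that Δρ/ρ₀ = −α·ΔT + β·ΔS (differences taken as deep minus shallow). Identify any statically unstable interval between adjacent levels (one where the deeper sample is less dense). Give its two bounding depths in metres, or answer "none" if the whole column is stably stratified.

Evaluate Δρ/ρ₀ = −αΔT + βΔS across each adjacent pair:
  49–92 m: −αΔT+βΔS = −(1.8 × 10⁻⁴)(+4.2)+(7.4 × 10⁻⁴)(-0.89) = -1.4 × 10⁻³ → UNSTABLE
  92–126 m: −αΔT+βΔS = −(1.8 × 10⁻⁴)(-2.1)+(7.4 × 10⁻⁴)(+0.00) = 3.8 × 10⁻⁴ → stable
  126–171 m: −αΔT+βΔS = −(1.8 × 10⁻⁴)(+0.7)+(7.4 × 10⁻⁴)(+0.83) = 4.9 × 10⁻⁴ → stable
  171–258 m: −αΔT+βΔS = −(1.8 × 10⁻⁴)(-8.7)+(7.4 × 10⁻⁴)(-1.18) = 6.9 × 10⁻⁴ → stable
The 49–92 m interval has Δρ < 0: lighter water underlies denser water.

49–92 m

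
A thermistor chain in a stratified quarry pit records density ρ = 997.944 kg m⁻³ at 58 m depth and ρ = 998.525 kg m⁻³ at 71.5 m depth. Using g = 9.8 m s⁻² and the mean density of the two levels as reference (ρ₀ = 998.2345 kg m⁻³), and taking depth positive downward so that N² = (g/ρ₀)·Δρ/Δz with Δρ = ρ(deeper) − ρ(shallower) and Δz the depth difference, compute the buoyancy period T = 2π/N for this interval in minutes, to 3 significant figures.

Δρ = 998.525 − 997.944 = 0.581 kg m⁻³ over Δz = 71.5 − 58 = 13.5 m.
N² = (9.8/998.2345) × (0.581/13.5) = 4.2251 × 10⁻⁴ s⁻².
N = √(4.2251 × 10⁻⁴) = 0.020555 rad s⁻¹, so T = 2π/N = 305.68 s = 5.0947 min ≈ 5.09 min.

5.09 min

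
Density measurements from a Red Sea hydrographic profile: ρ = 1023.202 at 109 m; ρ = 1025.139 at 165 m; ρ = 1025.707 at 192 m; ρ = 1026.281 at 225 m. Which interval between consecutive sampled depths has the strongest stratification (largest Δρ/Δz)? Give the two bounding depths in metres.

Compute the density gradient over each adjacent pair:
  109–165 m: Δρ/Δz = 1.937/56 = 0.035 kg m⁻⁴
  165–192 m: Δρ/Δz = 0.568/27 = 0.021 kg m⁻⁴
  192–225 m: Δρ/Δz = 0.574/33 = 0.017 kg m⁻⁴
The largest gradient is in the 109–165 m interval — the pycnocline.

109–165 m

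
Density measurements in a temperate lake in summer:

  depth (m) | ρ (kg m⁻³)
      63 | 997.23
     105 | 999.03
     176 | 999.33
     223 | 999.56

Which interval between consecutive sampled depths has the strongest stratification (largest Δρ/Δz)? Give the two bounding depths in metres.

Compute the density gradient over each adjacent pair:
  63–105 m: Δρ/Δz = 1.80/42 = 0.043 kg m⁻⁴
  105–176 m: Δρ/Δz = 0.30/71 = 4.2 × 10⁻³ kg m⁻⁴
  176–223 m: Δρ/Δz = 0.23/47 = 4.9 × 10⁻³ kg m⁻⁴
The largest gradient is in the 63–105 m interval — the pycnocline.

63–105 m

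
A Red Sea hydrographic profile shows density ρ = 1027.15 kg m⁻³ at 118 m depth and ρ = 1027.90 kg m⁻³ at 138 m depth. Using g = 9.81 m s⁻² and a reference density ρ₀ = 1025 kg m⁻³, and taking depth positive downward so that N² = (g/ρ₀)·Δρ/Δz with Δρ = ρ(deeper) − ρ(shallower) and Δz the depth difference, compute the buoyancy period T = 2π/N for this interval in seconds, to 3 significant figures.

Δρ = 1027.90 − 1027.15 = 0.75 kg m⁻³ over Δz = 138 − 118 = 20 m.
N² = (9.81/1025) × (0.75/20) = 3.5890 × 10⁻⁴ s⁻².
N = √(3.5890 × 10⁻⁴) = 0.018945 rad s⁻¹, so T = 2π/N = 331.65 s ≈ 332 s.

332 s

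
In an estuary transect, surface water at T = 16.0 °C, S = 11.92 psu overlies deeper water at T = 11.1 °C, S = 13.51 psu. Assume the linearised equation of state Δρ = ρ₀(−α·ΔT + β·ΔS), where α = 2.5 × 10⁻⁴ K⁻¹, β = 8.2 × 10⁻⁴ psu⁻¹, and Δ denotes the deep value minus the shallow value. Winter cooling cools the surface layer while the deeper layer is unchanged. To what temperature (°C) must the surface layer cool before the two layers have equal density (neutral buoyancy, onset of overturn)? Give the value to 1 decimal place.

5.9 °C

Neutral buoyancy requires Δρ = 0, i.e. −α(T_deep − T_surf′) + β(S_deep − S_surf) = 0.
T_surf′ = T_deep − (β/α)·ΔS = 11.1 − (8.2 × 10⁻⁴/2.5 × 10⁻⁴)·(+1.59) = 5.885 °C.
Cooling required: 16.0 − (5.885) = 10.115 °C.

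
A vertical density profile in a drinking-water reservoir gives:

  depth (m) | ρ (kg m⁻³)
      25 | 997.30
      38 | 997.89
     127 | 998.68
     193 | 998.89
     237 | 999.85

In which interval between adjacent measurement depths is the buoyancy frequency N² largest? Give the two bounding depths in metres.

Compute the density gradient over each adjacent pair:
  25–38 m: Δρ/Δz = 0.59/13 = 0.045 kg m⁻⁴
  38–127 m: Δρ/Δz = 0.79/89 = 8.9 × 10⁻³ kg m⁻⁴
  127–193 m: Δρ/Δz = 0.21/66 = 3.2 × 10⁻³ kg m⁻⁴
  193–237 m: Δρ/Δz = 0.96/44 = 0.022 kg m⁻⁴
The largest gradient is in the 25–38 m interval — the pycnocline.

25–38 m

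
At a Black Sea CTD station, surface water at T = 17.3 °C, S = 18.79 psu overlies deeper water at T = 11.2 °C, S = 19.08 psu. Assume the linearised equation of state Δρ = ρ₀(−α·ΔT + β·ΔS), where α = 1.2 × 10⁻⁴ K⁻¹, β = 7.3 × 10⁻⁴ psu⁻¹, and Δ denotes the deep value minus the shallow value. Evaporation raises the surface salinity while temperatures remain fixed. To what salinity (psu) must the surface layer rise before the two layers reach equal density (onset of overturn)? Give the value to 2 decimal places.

Neutral buoyancy requires −α(T_deep − T_surf) + β(S_deep − S_surf′) = 0.
S_surf′ = S_deep − (α/β)·ΔT = 19.08 − (1.2 × 10⁻⁴/7.3 × 10⁻⁴)·(-6.1) = 20.0827 psu.
Increase required: 20.0827 − 18.79 = 1.2927 psu.

20.08 psu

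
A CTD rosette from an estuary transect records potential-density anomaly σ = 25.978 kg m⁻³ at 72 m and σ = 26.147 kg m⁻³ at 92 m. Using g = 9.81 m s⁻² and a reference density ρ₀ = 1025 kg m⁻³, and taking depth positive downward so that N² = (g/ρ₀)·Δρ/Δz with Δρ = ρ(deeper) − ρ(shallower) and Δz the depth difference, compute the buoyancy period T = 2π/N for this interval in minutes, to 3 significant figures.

11.6 min

Δρ = 1026.147 − 1025.978 = 0.169 kg m⁻³ over Δz = 92 − 72 = 20 m.
N² = (9.81/1025) × (0.169/20) = 8.0873 × 10⁻⁵ s⁻².
N = √(8.0873 × 10⁻⁵) = 8.9929 × 10⁻³ rad s⁻¹, so T = 2π/N = 698.68 s = 11.645 min ≈ 11.6 min.
Since Δρ > 0 the layer is stably stratified.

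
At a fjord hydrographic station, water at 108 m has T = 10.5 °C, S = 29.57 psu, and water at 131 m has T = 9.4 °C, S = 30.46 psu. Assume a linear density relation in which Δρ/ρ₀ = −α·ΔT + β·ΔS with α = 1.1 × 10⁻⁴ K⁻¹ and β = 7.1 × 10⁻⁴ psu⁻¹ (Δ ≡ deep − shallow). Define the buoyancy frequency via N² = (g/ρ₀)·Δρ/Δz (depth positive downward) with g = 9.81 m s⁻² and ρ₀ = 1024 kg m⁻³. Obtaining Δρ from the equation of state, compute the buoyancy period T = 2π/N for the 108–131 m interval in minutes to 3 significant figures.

5.84 min

ΔT = -1.1 K, ΔS = +0.89 psu (deep − shallow).
Δρ/ρ₀ = −αΔT + βΔS = 1.21 × 10⁻⁴ + 6.319 × 10⁻⁴ = 7.529 × 10⁻⁴, so Δρ ≈ 0.7710 kg m⁻³.
N² = (g/ρ₀)·Δρ/Δz = g·(Δρ/ρ₀)/Δz = 9.81 × 7.529 × 10⁻⁴ / 23 = 3.2113 × 10⁻⁴ s⁻².
N = √(3.2113 × 10⁻⁴) = 0.017920 rad s⁻¹ → T = 2π/N = 350.62 s = 5.8437 min ≈ 5.84 min.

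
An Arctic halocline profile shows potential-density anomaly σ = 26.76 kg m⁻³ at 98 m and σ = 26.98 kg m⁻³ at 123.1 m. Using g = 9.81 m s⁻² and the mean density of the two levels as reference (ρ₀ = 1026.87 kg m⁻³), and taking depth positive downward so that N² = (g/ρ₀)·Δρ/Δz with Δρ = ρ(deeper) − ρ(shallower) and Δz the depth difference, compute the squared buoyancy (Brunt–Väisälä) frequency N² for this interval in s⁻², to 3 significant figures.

Δρ = 1026.98 − 1026.76 = 0.22 kg m⁻³ over Δz = 123.1 − 98 = 25.1 m.
N² = (9.81/1026.87) × (0.22/25.1) = 8.3734 × 10⁻⁵ s⁻² ≈ 8.37 × 10⁻⁵ s⁻².

8.37 × 10⁻⁵ s⁻²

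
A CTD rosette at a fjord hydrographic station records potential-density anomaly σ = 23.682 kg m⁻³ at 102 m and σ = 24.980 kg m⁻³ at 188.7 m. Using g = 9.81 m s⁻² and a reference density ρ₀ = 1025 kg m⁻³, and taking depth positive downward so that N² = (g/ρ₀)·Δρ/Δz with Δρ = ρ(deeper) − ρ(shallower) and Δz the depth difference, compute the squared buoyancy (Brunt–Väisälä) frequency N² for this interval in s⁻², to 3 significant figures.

1.43 × 10⁻⁴ s⁻²

Δρ = 1024.980 − 1023.682 = 1.298 kg m⁻³ over Δz = 188.7 − 102 = 86.7 m.
N² = (9.81/1025) × (1.298/86.7) = 1.4329 × 10⁻⁴ s⁻² ≈ 1.43 × 10⁻⁴ s⁻².
Since Δρ > 0 the layer is stably stratified.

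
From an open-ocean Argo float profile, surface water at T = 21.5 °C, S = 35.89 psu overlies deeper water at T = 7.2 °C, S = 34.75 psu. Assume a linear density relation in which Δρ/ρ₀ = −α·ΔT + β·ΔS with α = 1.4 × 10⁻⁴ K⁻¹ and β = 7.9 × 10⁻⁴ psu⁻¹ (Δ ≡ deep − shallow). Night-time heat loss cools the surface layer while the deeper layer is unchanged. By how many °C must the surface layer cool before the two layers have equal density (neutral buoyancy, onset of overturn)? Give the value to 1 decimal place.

7.9 °C

Neutral buoyancy requires Δρ = 0, i.e. −α(T_deep − T_surf′) + β(S_deep − S_surf) = 0.
T_surf′ = T_deep − (β/α)·ΔS = 7.2 − (7.9 × 10⁻⁴/1.4 × 10⁻⁴)·(-1.14) = 13.633 °C.
Cooling required: 21.5 − (13.633) = 7.867 °C.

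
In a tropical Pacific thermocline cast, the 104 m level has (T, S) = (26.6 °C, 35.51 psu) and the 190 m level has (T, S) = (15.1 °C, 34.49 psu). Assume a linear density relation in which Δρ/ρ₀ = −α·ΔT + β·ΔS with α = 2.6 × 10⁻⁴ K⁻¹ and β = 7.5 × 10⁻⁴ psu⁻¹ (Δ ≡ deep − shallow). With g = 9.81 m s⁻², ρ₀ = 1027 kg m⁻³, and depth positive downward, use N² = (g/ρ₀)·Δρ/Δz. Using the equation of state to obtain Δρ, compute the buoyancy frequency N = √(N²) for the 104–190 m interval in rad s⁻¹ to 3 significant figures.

0.0159 rad s⁻¹

ΔT = -11.5 K, ΔS = -1.02 psu (deep − shallow).
Δρ/ρ₀ = −αΔT + βΔS = 2.99 × 10⁻³ − 7.65 × 10⁻⁴ = 2.225 × 10⁻³, so Δρ ≈ 2.285 kg m⁻³.
N² = (g/ρ₀)·Δρ/Δz = g·(Δρ/ρ₀)/Δz = 9.81 × 2.225 × 10⁻³ / 86 = 2.5381 × 10⁻⁴ s⁻².
N = √(2.5381 × 10⁻⁴) = 0.015931 rad s⁻¹ ≈ 0.0159 rad s⁻¹.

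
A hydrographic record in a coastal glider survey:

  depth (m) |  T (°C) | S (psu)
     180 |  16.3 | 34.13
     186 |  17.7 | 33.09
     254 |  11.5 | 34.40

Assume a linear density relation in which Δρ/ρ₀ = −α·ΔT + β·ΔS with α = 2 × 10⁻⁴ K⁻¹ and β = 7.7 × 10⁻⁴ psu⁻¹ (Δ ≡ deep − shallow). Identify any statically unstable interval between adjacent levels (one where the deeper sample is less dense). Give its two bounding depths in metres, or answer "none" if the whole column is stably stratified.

Evaluate Δρ/ρ₀ = −αΔT + βΔS across each adjacent pair:
  180–186 m: −αΔT+βΔS = −(2 × 10⁻⁴)(+1.4)+(7.7 × 10⁻⁴)(-1.04) = -1.1 × 10⁻³ → UNSTABLE
  186–254 m: −αΔT+βΔS = −(2 × 10⁻⁴)(-6.2)+(7.7 × 10⁻⁴)(+1.31) = 2.2 × 10⁻³ → stable
The 180–186 m interval has Δρ < 0: lighter water underlies denser water.

180–186 m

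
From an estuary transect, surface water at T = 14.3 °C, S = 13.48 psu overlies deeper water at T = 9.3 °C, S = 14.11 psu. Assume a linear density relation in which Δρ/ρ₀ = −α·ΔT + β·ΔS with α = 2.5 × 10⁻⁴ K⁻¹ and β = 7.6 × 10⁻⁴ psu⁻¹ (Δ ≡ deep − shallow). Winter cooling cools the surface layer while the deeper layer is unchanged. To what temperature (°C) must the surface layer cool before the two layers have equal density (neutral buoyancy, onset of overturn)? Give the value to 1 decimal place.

Neutral buoyancy requires Δρ = 0, i.e. −α(T_deep − T_surf′) + β(S_deep − S_surf) = 0.
T_surf′ = T_deep − (β/α)·ΔS = 9.3 − (7.6 × 10⁻⁴/2.5 × 10⁻⁴)·(+0.63) = 7.385 °C.
Cooling required: 14.3 − (7.385) = 6.915 °C.

7.4 °C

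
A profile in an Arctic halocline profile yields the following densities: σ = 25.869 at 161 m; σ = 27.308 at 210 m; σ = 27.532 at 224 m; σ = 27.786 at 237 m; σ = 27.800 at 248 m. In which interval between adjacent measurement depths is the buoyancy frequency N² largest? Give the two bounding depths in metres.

Compute the density gradient over each adjacent pair:
  161–210 m: Δρ/Δz = 1.439/49 = 0.029 kg m⁻⁴
  210–224 m: Δρ/Δz = 0.224/14 = 0.016 kg m⁻⁴
  224–237 m: Δρ/Δz = 0.254/13 = 0.020 kg m⁻⁴
  237–248 m: Δρ/Δz = 0.014/11 = 1.3 × 10⁻³ kg m⁻⁴
The largest gradient is in the 161–210 m interval — the pycnocline.

161–210 m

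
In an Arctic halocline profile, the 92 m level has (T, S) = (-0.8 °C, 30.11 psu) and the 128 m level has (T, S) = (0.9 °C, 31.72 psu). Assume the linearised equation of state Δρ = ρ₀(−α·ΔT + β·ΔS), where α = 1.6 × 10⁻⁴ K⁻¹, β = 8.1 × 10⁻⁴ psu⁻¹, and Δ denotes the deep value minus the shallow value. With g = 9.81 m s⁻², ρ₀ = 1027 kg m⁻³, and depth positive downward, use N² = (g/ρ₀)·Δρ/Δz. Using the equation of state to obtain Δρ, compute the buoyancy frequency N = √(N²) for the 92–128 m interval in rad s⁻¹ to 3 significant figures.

ΔT = +1.7 K, ΔS = +1.61 psu (deep − shallow).
Δρ/ρ₀ = −αΔT + βΔS = -2.72 × 10⁻⁴ + 1.3041 × 10⁻³ = 1.0321 × 10⁻³, so Δρ ≈ 1.060 kg m⁻³.
N² = (g/ρ₀)·Δρ/Δz = g·(Δρ/ρ₀)/Δz = 9.81 × 1.0321 × 10⁻³ / 36 = 2.8125 × 10⁻⁴ s⁻².
N = √(2.8125 × 10⁻⁴) = 0.016771 rad s⁻¹ ≈ 0.0168 rad s⁻¹.

0.0168 rad s⁻¹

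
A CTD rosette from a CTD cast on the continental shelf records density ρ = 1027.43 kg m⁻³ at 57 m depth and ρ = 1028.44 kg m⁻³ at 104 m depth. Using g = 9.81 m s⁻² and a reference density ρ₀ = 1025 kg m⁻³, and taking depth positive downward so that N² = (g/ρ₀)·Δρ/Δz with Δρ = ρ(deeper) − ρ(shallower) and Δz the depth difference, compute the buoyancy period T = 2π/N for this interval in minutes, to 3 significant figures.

7.30 min

Δρ = 1028.44 − 1027.43 = 1.01 kg m⁻³ over Δz = 104 − 57 = 47 m.
N² = (9.81/1025) × (1.01/47) = 2.0567 × 10⁻⁴ s⁻².
N = √(2.0567 × 10⁻⁴) = 0.014341 rad s⁻¹, so T = 2π/N = 438.13 s = 7.3022 min ≈ 7.30 min.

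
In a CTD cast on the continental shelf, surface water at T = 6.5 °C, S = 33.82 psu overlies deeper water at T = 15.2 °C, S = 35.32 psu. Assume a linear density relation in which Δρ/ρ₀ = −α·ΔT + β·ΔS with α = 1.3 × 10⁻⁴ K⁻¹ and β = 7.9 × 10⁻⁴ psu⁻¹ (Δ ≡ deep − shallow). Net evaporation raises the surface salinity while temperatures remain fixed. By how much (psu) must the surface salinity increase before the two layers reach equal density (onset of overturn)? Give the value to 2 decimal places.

Neutral buoyancy requires −α(T_deep − T_surf) + β(S_deep − S_surf′) = 0.
S_surf′ = S_deep − (α/β)·ΔT = 35.32 − (1.3 × 10⁻⁴/7.9 × 10⁻⁴)·(+8.7) = 33.8884 psu.
Increase required: 33.8884 − 33.82 = 0.0684 psu.

0.07 psu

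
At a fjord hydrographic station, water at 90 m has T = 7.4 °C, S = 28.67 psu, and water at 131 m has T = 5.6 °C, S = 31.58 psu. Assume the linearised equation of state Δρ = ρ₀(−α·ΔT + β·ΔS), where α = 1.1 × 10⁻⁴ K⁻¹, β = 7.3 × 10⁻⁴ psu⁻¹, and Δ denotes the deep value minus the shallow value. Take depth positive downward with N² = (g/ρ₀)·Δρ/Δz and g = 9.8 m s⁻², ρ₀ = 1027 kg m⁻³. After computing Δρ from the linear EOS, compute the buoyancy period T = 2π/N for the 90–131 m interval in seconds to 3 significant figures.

267 s

ΔT = -1.8 K, ΔS = +2.91 psu (deep − shallow).
Δρ/ρ₀ = −αΔT + βΔS = 1.98 × 10⁻⁴ + 2.1243 × 10⁻³ = 2.3223 × 10⁻³, so Δρ ≈ 2.385 kg m⁻³.
N² = (g/ρ₀)·Δρ/Δz = g·(Δρ/ρ₀)/Δz = 9.8 × 2.3223 × 10⁻³ / 41 = 5.5509 × 10⁻⁴ s⁻².
N = √(5.5509 × 10⁻⁴) = 0.023560 rad s⁻¹ → T = 2π/N = 266.69 s ≈ 267 s.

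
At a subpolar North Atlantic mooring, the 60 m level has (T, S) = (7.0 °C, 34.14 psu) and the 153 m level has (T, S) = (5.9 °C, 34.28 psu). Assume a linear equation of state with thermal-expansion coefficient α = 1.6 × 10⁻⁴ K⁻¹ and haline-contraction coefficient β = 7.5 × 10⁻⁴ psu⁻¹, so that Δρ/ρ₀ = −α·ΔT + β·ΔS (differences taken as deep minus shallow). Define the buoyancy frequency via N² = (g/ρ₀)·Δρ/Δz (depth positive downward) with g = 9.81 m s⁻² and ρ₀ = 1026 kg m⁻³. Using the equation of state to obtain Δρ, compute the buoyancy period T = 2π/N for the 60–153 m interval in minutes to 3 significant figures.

19.2 min

ΔT = -1.1 K, ΔS = +0.14 psu (deep − shallow).
Δρ/ρ₀ = −αΔT + βΔS = 1.76 × 10⁻⁴ + 1.05 × 10⁻⁴ = 2.81 × 10⁻⁴, so Δρ ≈ 0.2883 kg m⁻³.
N² = (g/ρ₀)·Δρ/Δz = g·(Δρ/ρ₀)/Δz = 9.81 × 2.81 × 10⁻⁴ / 93 = 2.9641 × 10⁻⁵ s⁻².
N = √(2.9641 × 10⁻⁵) = 5.4444 × 10⁻³ rad s⁻¹ → T = 2π/N = 1.1541 × 10³ s = 19.235 min ≈ 19.2 min.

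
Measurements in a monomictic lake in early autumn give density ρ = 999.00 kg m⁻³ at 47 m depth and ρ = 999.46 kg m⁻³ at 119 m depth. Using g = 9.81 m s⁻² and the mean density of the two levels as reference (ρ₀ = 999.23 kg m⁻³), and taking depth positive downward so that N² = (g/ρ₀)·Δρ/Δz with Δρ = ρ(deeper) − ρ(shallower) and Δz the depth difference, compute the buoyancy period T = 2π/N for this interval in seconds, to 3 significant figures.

793 s

Δρ = 999.46 − 999.00 = 0.46 kg m⁻³ over Δz = 119 − 47 = 72 m.
N² = (9.81/999.23) × (0.46/72) = 6.2723 × 10⁻⁵ s⁻².
N = √(6.2723 × 10⁻⁵) = 7.9198 × 10⁻³ rad s⁻¹, so T = 2π/N = 793.35 s ≈ 793 s.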